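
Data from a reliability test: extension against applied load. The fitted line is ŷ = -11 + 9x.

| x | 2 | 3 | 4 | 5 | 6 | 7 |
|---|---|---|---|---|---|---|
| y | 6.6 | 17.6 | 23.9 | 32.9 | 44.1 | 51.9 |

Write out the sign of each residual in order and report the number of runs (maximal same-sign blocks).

x=2: ŷ = -11 + 9·2 = 7; e = 6.6 − 7 = -0.4
x=3: ŷ = -11 + 9·3 = 16; e = 17.6 − 16 = 1.6
x=4: ŷ = -11 + 9·4 = 25; e = 23.9 − 25 = -1.1
x=5: ŷ = -11 + 9·5 = 34; e = 32.9 − 34 = -1.1
x=6: ŷ = -11 + 9·6 = 43; e = 44.1 − 43 = 1.1
x=7: ŷ = -11 + 9·7 = 52; e = 51.9 − 52 = -0.1
Signs: − + − − + −
Runs: −×1, +×1, −×2, +×1, −×1 → 5

5 runs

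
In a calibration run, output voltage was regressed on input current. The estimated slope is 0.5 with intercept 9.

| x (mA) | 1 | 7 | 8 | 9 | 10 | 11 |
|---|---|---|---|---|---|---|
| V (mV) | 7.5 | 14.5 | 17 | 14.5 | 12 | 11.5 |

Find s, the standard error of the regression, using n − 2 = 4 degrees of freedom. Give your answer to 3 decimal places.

s = 3.082

x=1: V̂ = 9 + 0.5·1 = 9.5; e = 7.5 − 9.5 = -2
x=7: V̂ = 9 + 0.5·7 = 12.5; e = 14.5 − 12.5 = 2
x=8: V̂ = 9 + 0.5·8 = 13; e = 17 − 13 = 4
x=9: V̂ = 9 + 0.5·9 = 13.5; e = 14.5 − 13.5 = 1
x=10: V̂ = 9 + 0.5·10 = 14; e = 12 − 14 = -2
x=11: V̂ = 9 + 0.5·11 = 14.5; e = 11.5 − 14.5 = -3
SSE = 4 + 4 + 16 + 1 + 4 + 9 = 38
s = √(38/4) = √9.5 ≈ 3.082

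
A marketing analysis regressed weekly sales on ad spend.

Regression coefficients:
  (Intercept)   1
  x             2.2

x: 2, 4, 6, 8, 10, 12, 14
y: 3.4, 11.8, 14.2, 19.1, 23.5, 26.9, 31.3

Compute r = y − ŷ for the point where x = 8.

r = 0.5

ŷ = 1 + 2.2·8 = 18.6
r = 19.1 − 18.6 = 0.5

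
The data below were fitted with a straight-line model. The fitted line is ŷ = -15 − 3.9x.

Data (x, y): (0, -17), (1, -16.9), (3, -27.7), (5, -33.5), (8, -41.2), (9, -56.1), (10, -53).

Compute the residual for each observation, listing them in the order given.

-2, 2, -1, 1, 5, -6, 1

x=0: ŷ = -15 − 3.9·0 = -15; r = -17 − (-15) = -2
x=1: ŷ = -15 − 3.9·1 = -18.9; r = -16.9 − (-18.9) = 2
x=3: ŷ = -15 − 3.9·3 = -26.7; r = -27.7 − (-26.7) = -1
x=5: ŷ = -15 − 3.9·5 = -34.5; r = -33.5 − (-34.5) = 1
x=8: ŷ = -15 − 3.9·8 = -46.2; r = -41.2 − (-46.2) = 5
x=9: ŷ = -15 − 3.9·9 = -50.1; r = -56.1 − (-50.1) = -6
x=10: ŷ = -15 − 3.9·10 = -54; r = -53 − (-54) = 1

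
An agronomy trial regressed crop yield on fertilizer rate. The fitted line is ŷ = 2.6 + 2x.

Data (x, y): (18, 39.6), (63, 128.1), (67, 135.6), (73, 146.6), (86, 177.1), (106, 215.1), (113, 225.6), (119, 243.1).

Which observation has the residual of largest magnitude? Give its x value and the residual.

x=18: ŷ = 2.6 + 2·18 = 38.6; e = 39.6 − 38.6 = 1
x=63: ŷ = 2.6 + 2·63 = 128.6; e = 128.1 − 128.6 = -0.5
x=67: ŷ = 2.6 + 2·67 = 136.6; e = 135.6 − 136.6 = -1
x=73: ŷ = 2.6 + 2·73 = 148.6; e = 146.6 − 148.6 = -2
x=86: ŷ = 2.6 + 2·86 = 174.6; e = 177.1 − 174.6 = 2.5
x=106: ŷ = 2.6 + 2·106 = 214.6; e = 215.1 − 214.6 = 0.5
x=113: ŷ = 2.6 + 2·113 = 228.6; e = 225.6 − 228.6 = -3
x=119: ŷ = 2.6 + 2·119 = 240.6; e = 243.1 − 240.6 = 2.5
Largest |e| is 3 at x = 113, residual -3.

x = 113, e = -3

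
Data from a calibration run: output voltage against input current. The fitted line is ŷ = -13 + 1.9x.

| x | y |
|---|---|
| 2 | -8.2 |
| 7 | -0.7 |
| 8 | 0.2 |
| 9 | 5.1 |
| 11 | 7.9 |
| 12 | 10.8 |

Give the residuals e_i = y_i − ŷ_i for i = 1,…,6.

x=2: ŷ = -13 + 1.9·2 = -9.2; e = -8.2 − (-9.2) = 1
x=7: ŷ = -13 + 1.9·7 = 0.3; e = -0.7 − 0.3 = -1
x=8: ŷ = -13 + 1.9·8 = 2.2; e = 0.2 − 2.2 = -2
x=9: ŷ = -13 + 1.9·9 = 4.1; e = 5.1 − 4.1 = 1
x=11: ŷ = -13 + 1.9·11 = 7.9; e = 7.9 − 7.9 = 0
x=12: ŷ = -13 + 1.9·12 = 9.8; e = 10.8 − 9.8 = 1

1, -1, -2, 1, 0, 1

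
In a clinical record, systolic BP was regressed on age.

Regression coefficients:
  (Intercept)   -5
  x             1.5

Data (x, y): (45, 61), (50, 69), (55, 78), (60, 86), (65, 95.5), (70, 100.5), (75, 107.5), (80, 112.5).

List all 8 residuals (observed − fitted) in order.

x=45: ŷ = -5 + 1.5·45 = 62.5; r = 61 − 62.5 = -1.5
x=50: ŷ = -5 + 1.5·50 = 70; r = 69 − 70 = -1
x=55: ŷ = -5 + 1.5·55 = 77.5; r = 78 − 77.5 = 0.5
x=60: ŷ = -5 + 1.5·60 = 85; r = 86 − 85 = 1
x=65: ŷ = -5 + 1.5·65 = 92.5; r = 95.5 − 92.5 = 3
x=70: ŷ = -5 + 1.5·70 = 100; r = 100.5 − 100 = 0.5
x=75: ŷ = -5 + 1.5·75 = 107.5; r = 107.5 − 107.5 = 0
x=80: ŷ = -5 + 1.5·80 = 115; r = 112.5 − 115 = -2.5

-1.5, -1, 0.5, 1, 3, 0.5, 0, -2.5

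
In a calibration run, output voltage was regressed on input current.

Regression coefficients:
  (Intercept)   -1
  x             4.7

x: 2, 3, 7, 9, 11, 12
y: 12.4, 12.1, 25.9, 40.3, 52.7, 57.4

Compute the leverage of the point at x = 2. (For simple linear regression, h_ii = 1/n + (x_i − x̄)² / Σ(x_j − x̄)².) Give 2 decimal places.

x̄ = (2 + 3 + 7 + 9 + 11 + 12)/6 = 7.33333
Σ(x − x̄)² = 28.4444 + 18.7778 + 0.111111 + 2.77778 + 13.4444 + 21.7778 = 85.3333
h = 1/6 + (-5.33333)²/85.3333 = 0.166667 + 0.333333 = 0.50

h = 0.50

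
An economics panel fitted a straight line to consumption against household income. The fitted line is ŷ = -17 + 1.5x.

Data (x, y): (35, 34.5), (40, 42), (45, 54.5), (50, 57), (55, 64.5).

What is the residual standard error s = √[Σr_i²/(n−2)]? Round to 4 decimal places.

x=35: ŷ = -17 + 1.5·35 = 35.5; r = 34.5 − 35.5 = -1
x=40: ŷ = -17 + 1.5·40 = 43; r = 42 − 43 = -1
x=45: ŷ = -17 + 1.5·45 = 50.5; r = 54.5 − 50.5 = 4
x=50: ŷ = -17 + 1.5·50 = 58; r = 57 − 58 = -1
x=55: ŷ = -17 + 1.5·55 = 65.5; r = 64.5 − 65.5 = -1
SSE = 1 + 1 + 16 + 1 + 1 = 20
s = √(20/3) = √6.66667 ≈ 2.5820

s = 2.5820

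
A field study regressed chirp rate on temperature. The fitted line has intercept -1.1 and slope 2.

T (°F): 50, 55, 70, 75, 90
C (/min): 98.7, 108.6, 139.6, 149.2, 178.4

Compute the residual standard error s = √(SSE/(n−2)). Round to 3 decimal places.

T=50: Ĉ = -1.1 + 2·50 = 98.9; e = 98.7 − 98.9 = -0.2
T=55: Ĉ = -1.1 + 2·55 = 108.9; e = 108.6 − 108.9 = -0.3
T=70: Ĉ = -1.1 + 2·70 = 138.9; e = 139.6 − 138.9 = 0.7
T=75: Ĉ = -1.1 + 2·75 = 148.9; e = 149.2 − 148.9 = 0.3
T=90: Ĉ = -1.1 + 2·90 = 178.9; e = 178.4 − 178.9 = -0.5
SSE = 0.04 + 0.09 + 0.49 + 0.09 + 0.25 = 0.96
s = √(0.96/3) = √0.32 ≈ 0.566

s = 0.566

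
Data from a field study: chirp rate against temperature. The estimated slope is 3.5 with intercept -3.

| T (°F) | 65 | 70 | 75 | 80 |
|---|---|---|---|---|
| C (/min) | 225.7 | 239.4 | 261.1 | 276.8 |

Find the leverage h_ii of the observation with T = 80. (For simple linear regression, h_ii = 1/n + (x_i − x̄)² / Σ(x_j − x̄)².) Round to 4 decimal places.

h = 0.7000

T̄ = (65 + 70 + 75 + 80)/4 = 72.5
Σ(T − T̄)² = 56.25 + 6.25 + 6.25 + 56.25 = 125
h = 1/4 + (7.5)²/125 = 0.25 + 0.45 = 0.7000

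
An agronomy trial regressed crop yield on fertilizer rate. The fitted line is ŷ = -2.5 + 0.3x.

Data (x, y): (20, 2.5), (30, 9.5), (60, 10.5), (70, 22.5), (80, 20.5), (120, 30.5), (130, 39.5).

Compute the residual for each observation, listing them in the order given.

x=20: ŷ = -2.5 + 0.3·20 = 3.5; e = 2.5 − 3.5 = -1
x=30: ŷ = -2.5 + 0.3·30 = 6.5; e = 9.5 − 6.5 = 3
x=60: ŷ = -2.5 + 0.3·60 = 15.5; e = 10.5 − 15.5 = -5
x=70: ŷ = -2.5 + 0.3·70 = 18.5; e = 22.5 − 18.5 = 4
x=80: ŷ = -2.5 + 0.3·80 = 21.5; e = 20.5 − 21.5 = -1
x=120: ŷ = -2.5 + 0.3·120 = 33.5; e = 30.5 − 33.5 = -3
x=130: ŷ = -2.5 + 0.3·130 = 36.5; e = 39.5 − 36.5 = 3

-1, 3, -5, 4, -1, -3, 3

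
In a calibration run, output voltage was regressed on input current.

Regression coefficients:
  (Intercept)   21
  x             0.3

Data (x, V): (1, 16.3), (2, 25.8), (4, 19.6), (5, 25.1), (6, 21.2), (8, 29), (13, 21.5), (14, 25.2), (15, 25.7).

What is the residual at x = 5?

e = 2.6

V̂ = 21 + 0.3·5 = 22.5
e = 25.1 − 22.5 = 2.6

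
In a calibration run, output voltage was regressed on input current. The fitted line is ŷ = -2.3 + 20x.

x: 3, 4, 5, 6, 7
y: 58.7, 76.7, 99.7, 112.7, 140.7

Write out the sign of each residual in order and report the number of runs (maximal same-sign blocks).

5 runs

x=3: ŷ = -2.3 + 20·3 = 57.7; r = 58.7 − 57.7 = 1
x=4: ŷ = -2.3 + 20·4 = 77.7; r = 76.7 − 77.7 = -1
x=5: ŷ = -2.3 + 20·5 = 97.7; r = 99.7 − 97.7 = 2
x=6: ŷ = -2.3 + 20·6 = 117.7; r = 112.7 − 117.7 = -5
x=7: ŷ = -2.3 + 20·7 = 137.7; r = 140.7 − 137.7 = 3
Signs: + − + − +
Runs: +×1, −×1, +×1, −×1, +×1 → 5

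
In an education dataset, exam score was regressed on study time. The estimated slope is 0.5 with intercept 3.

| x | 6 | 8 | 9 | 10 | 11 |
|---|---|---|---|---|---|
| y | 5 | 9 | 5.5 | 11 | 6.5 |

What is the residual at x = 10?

ŷ = 3 + 0.5·10 = 8
r = 11 − 8 = 3

r = 3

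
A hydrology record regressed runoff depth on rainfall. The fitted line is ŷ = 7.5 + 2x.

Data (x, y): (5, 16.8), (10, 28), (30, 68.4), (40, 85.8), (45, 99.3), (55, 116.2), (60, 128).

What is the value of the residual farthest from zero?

e = 1.8

x=5: ŷ = 7.5 + 2·5 = 17.5; e = 16.8 − 17.5 = -0.7
x=10: ŷ = 7.5 + 2·10 = 27.5; e = 28 − 27.5 = 0.5
x=30: ŷ = 7.5 + 2·30 = 67.5; e = 68.4 − 67.5 = 0.9
x=40: ŷ = 7.5 + 2·40 = 87.5; e = 85.8 − 87.5 = -1.7
x=45: ŷ = 7.5 + 2·45 = 97.5; e = 99.3 − 97.5 = 1.8
x=55: ŷ = 7.5 + 2·55 = 117.5; e = 116.2 − 117.5 = -1.3
x=60: ŷ = 7.5 + 2·60 = 127.5; e = 128 − 127.5 = 0.5
Largest |e| is 1.8 at x = 45, residual 1.8.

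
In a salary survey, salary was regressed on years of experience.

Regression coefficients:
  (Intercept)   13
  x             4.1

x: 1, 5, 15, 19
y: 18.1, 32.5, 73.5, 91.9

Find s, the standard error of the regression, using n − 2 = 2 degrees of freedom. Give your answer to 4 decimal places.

x=1: ŷ = 13 + 4.1·1 = 17.1; e = 18.1 − 17.1 = 1
x=5: ŷ = 13 + 4.1·5 = 33.5; e = 32.5 − 33.5 = -1
x=15: ŷ = 13 + 4.1·15 = 74.5; e = 73.5 − 74.5 = -1
x=19: ŷ = 13 + 4.1·19 = 90.9; e = 91.9 − 90.9 = 1
SSE = 1 + 1 + 1 + 1 = 4
s = √(4/2) = √2 ≈ 1.4142

s = 1.4142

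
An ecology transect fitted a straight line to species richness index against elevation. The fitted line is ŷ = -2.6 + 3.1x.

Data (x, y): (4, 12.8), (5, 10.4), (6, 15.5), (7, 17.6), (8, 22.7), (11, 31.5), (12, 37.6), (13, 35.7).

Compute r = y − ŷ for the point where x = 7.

r = -1.5

ŷ = -2.6 + 3.1·7 = 19.1
r = 17.6 − 19.1 = -1.5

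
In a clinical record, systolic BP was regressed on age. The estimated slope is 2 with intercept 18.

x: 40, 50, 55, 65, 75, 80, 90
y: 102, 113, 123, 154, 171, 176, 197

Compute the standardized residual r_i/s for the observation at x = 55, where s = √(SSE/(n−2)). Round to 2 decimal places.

-1.04

x=40: ŷ = 18 + 2·40 = 98; r = 102 − 98 = 4
x=50: ŷ = 18 + 2·50 = 118; r = 113 − 118 = -5
x=55: ŷ = 18 + 2·55 = 128; r = 123 − 128 = -5
x=65: ŷ = 18 + 2·65 = 148; r = 154 − 148 = 6
x=75: ŷ = 18 + 2·75 = 168; r = 171 − 168 = 3
x=80: ŷ = 18 + 2·80 = 178; r = 176 − 178 = -2
x=90: ŷ = 18 + 2·90 = 198; r = 197 − 198 = -1
SSE = 16 + 25 + 25 + 36 + 9 + 4 + 1 = 116
s = √(116/5) = 4.81664
r/s = -5 / 4.81664 = -1.04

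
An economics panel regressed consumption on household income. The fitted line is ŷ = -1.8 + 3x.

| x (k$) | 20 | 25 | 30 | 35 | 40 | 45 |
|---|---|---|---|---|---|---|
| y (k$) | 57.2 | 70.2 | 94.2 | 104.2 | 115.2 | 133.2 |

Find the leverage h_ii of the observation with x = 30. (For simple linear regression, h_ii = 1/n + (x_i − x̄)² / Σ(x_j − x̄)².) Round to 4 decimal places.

x̄ = (20 + 25 + 30 + 35 + 40 + 45)/6 = 32.5
Σ(x − x̄)² = 156.25 + 56.25 + 6.25 + 6.25 + 56.25 + 156.25 = 437.5
h = 1/6 + (-2.5)²/437.5 = 0.166667 + 0.0142857 = 0.1810

h = 0.1810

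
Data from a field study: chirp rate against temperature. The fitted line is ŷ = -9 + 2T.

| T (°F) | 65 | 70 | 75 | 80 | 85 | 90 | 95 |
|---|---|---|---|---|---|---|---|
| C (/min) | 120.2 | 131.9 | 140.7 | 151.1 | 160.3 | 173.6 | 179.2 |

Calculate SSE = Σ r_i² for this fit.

T=65: ŷ = -9 + 2·65 = 121; r = 120.2 − 121 = -0.8
T=70: ŷ = -9 + 2·70 = 131; r = 131.9 − 131 = 0.9
T=75: ŷ = -9 + 2·75 = 141; r = 140.7 − 141 = -0.3
T=80: ŷ = -9 + 2·80 = 151; r = 151.1 − 151 = 0.1
T=85: ŷ = -9 + 2·85 = 161; r = 160.3 − 161 = -0.7
T=90: ŷ = -9 + 2·90 = 171; r = 173.6 − 171 = 2.6
T=95: ŷ = -9 + 2·95 = 181; r = 179.2 − 181 = -1.8
SSE = 0.64 + 0.81 + 0.09 + 0.01 + 0.49 + 6.76 + 3.24 = 12.04

SSE = 12.04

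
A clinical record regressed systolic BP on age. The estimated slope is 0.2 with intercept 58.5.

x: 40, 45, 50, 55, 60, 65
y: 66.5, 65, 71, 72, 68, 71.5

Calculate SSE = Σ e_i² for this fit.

SSE = 25

x=40: ŷ = 58.5 + 0.2·40 = 66.5; e = 66.5 − 66.5 = 0
x=45: ŷ = 58.5 + 0.2·45 = 67.5; e = 65 − 67.5 = -2.5
x=50: ŷ = 58.5 + 0.2·50 = 68.5; e = 71 − 68.5 = 2.5
x=55: ŷ = 58.5 + 0.2·55 = 69.5; e = 72 − 69.5 = 2.5
x=60: ŷ = 58.5 + 0.2·60 = 70.5; e = 68 − 70.5 = -2.5
x=65: ŷ = 58.5 + 0.2·65 = 71.5; e = 71.5 − 71.5 = 0
SSE = 0 + 6.25 + 6.25 + 6.25 + 6.25 + 0 = 25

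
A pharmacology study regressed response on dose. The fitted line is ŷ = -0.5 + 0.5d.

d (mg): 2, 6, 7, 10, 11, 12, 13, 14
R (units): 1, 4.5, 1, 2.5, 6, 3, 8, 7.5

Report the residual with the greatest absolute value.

e = -2.5

d=2: ŷ = -0.5 + 0.5·2 = 0.5; e = 1 − 0.5 = 0.5
d=6: ŷ = -0.5 + 0.5·6 = 2.5; e = 4.5 − 2.5 = 2
d=7: ŷ = -0.5 + 0.5·7 = 3; e = 1 − 3 = -2
d=10: ŷ = -0.5 + 0.5·10 = 4.5; e = 2.5 − 4.5 = -2
d=11: ŷ = -0.5 + 0.5·11 = 5; e = 6 − 5 = 1
d=12: ŷ = -0.5 + 0.5·12 = 5.5; e = 3 − 5.5 = -2.5
d=13: ŷ = -0.5 + 0.5·13 = 6; e = 8 − 6 = 2
d=14: ŷ = -0.5 + 0.5·14 = 6.5; e = 7.5 − 6.5 = 1
Largest |e| is 2.5 at d = 12, residual -2.5.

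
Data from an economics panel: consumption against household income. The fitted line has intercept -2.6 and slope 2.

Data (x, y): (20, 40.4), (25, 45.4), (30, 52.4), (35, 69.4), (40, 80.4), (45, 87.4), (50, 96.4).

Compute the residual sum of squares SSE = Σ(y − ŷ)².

SSE = 52

x=20: ŷ = -2.6 + 2·20 = 37.4; r = 40.4 − 37.4 = 3
x=25: ŷ = -2.6 + 2·25 = 47.4; r = 45.4 − 47.4 = -2
x=30: ŷ = -2.6 + 2·30 = 57.4; r = 52.4 − 57.4 = -5
x=35: ŷ = -2.6 + 2·35 = 67.4; r = 69.4 − 67.4 = 2
x=40: ŷ = -2.6 + 2·40 = 77.4; r = 80.4 − 77.4 = 3
x=45: ŷ = -2.6 + 2·45 = 87.4; r = 87.4 − 87.4 = 0
x=50: ŷ = -2.6 + 2·50 = 97.4; r = 96.4 − 97.4 = -1
SSE = 9 + 4 + 25 + 4 + 9 + 0 + 1 = 52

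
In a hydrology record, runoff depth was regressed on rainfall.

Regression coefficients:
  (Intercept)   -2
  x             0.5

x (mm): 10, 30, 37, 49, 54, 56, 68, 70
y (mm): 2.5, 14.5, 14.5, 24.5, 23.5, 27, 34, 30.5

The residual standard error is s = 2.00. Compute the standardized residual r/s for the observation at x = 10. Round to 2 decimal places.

-0.25

ŷ = -2 + 0.5·10 = 3
r = 2.5 − 3 = -0.5
r/s = -0.5 / 2.00 = -0.25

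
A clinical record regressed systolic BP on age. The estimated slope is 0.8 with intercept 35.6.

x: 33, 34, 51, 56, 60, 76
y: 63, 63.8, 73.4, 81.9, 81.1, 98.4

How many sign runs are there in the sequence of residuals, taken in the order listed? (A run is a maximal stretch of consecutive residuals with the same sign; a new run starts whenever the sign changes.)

x=33: ŷ = 35.6 + 0.8·33 = 62; e = 63 − 62 = 1
x=34: ŷ = 35.6 + 0.8·34 = 62.8; e = 63.8 − 62.8 = 1
x=51: ŷ = 35.6 + 0.8·51 = 76.4; e = 73.4 − 76.4 = -3
x=56: ŷ = 35.6 + 0.8·56 = 80.4; e = 81.9 − 80.4 = 1.5
x=60: ŷ = 35.6 + 0.8·60 = 83.6; e = 81.1 − 83.6 = -2.5
x=76: ŷ = 35.6 + 0.8·76 = 96.4; e = 98.4 − 96.4 = 2
Signs: + + − + − +
Runs: +×2, −×1, +×1, −×1, +×1 → 5

5 runs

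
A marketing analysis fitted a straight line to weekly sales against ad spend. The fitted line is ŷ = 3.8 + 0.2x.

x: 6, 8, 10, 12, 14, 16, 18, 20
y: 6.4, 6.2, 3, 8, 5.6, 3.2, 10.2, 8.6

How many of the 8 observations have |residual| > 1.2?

x=6: ŷ = 3.8 + 0.2·6 = 5; r = 6.4 − 5 = 1.4
x=8: ŷ = 3.8 + 0.2·8 = 5.4; r = 6.2 − 5.4 = 0.8
x=10: ŷ = 3.8 + 0.2·10 = 5.8; r = 3 − 5.8 = -2.8
x=12: ŷ = 3.8 + 0.2·12 = 6.2; r = 8 − 6.2 = 1.8
x=14: ŷ = 3.8 + 0.2·14 = 6.6; r = 5.6 − 6.6 = -1
x=16: ŷ = 3.8 + 0.2·16 = 7; r = 3.2 − 7 = -3.8
x=18: ŷ = 3.8 + 0.2·18 = 7.4; r = 10.2 − 7.4 = 2.8
x=20: ŷ = 3.8 + 0.2·20 = 7.8; r = 8.6 − 7.8 = 0.8
|r| > 1.2: x=6 (|r|=1.4), x=10 (|r|=2.8), x=12 (|r|=1.8), x=16 (|r|=3.8), x=18 (|r|=2.8) → 5

5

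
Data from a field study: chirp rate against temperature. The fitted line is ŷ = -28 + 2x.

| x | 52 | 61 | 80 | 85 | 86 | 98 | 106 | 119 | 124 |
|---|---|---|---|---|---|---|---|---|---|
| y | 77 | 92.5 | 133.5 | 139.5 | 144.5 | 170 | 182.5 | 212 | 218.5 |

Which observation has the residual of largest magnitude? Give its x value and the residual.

x = 85, e = -2.5

x=52: ŷ = -28 + 2·52 = 76; e = 77 − 76 = 1
x=61: ŷ = -28 + 2·61 = 94; e = 92.5 − 94 = -1.5
x=80: ŷ = -28 + 2·80 = 132; e = 133.5 − 132 = 1.5
x=85: ŷ = -28 + 2·85 = 142; e = 139.5 − 142 = -2.5
x=86: ŷ = -28 + 2·86 = 144; e = 144.5 − 144 = 0.5
x=98: ŷ = -28 + 2·98 = 168; e = 170 − 168 = 2
x=106: ŷ = -28 + 2·106 = 184; e = 182.5 − 184 = -1.5
x=119: ŷ = -28 + 2·119 = 210; e = 212 − 210 = 2
x=124: ŷ = -28 + 2·124 = 220; e = 218.5 − 220 = -1.5
Largest |e| is 2.5 at x = 85, residual -2.5.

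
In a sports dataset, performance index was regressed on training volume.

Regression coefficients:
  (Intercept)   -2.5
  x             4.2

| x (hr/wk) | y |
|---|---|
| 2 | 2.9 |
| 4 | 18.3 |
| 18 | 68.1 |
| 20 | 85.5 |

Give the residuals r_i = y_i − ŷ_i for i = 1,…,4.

x=2: ŷ = -2.5 + 4.2·2 = 5.9; r = 2.9 − 5.9 = -3
x=4: ŷ = -2.5 + 4.2·4 = 14.3; r = 18.3 − 14.3 = 4
x=18: ŷ = -2.5 + 4.2·18 = 73.1; r = 68.1 − 73.1 = -5
x=20: ŷ = -2.5 + 4.2·20 = 81.5; r = 85.5 − 81.5 = 4

-3, 4, -5, 4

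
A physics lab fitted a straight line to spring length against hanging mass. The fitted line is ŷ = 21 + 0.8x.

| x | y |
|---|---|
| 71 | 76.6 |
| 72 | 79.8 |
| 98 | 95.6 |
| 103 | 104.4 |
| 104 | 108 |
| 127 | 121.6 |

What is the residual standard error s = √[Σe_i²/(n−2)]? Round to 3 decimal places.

x=71: ŷ = 21 + 0.8·71 = 77.8; e = 76.6 − 77.8 = -1.2
x=72: ŷ = 21 + 0.8·72 = 78.6; e = 79.8 − 78.6 = 1.2
x=98: ŷ = 21 + 0.8·98 = 99.4; e = 95.6 − 99.4 = -3.8
x=103: ŷ = 21 + 0.8·103 = 103.4; e = 104.4 − 103.4 = 1
x=104: ŷ = 21 + 0.8·104 = 104.2; e = 108 − 104.2 = 3.8
x=127: ŷ = 21 + 0.8·127 = 122.6; e = 121.6 − 122.6 = -1
SSE = 1.44 + 1.44 + 14.44 + 1 + 14.44 + 1 = 33.76
s = √(33.76/4) = √8.44 ≈ 2.905

s = 2.905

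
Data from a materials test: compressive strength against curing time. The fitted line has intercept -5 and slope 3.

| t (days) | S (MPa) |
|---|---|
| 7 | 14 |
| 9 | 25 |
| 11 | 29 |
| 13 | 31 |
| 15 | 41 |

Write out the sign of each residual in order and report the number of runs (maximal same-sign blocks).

t=7: ŷ = -5 + 3·7 = 16; e = 14 − 16 = -2
t=9: ŷ = -5 + 3·9 = 22; e = 25 − 22 = 3
t=11: ŷ = -5 + 3·11 = 28; e = 29 − 28 = 1
t=13: ŷ = -5 + 3·13 = 34; e = 31 − 34 = -3
t=15: ŷ = -5 + 3·15 = 40; e = 41 − 40 = 1
Signs: − + + − +
Runs: −×1, +×2, −×1, +×1 → 4

4 runs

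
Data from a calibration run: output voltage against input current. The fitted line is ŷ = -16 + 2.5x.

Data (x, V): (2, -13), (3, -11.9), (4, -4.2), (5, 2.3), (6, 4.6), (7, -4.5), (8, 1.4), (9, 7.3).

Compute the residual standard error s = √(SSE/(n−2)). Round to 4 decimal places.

x=2: ŷ = -16 + 2.5·2 = -11; r = -13 − (-11) = -2
x=3: ŷ = -16 + 2.5·3 = -8.5; r = -11.9 − (-8.5) = -3.4
x=4: ŷ = -16 + 2.5·4 = -6; r = -4.2 − (-6) = 1.8
x=5: ŷ = -16 + 2.5·5 = -3.5; r = 2.3 − (-3.5) = 5.8
x=6: ŷ = -16 + 2.5·6 = -1; r = 4.6 − (-1) = 5.6
x=7: ŷ = -16 + 2.5·7 = 1.5; r = -4.5 − 1.5 = -6
x=8: ŷ = -16 + 2.5·8 = 4; r = 1.4 − 4 = -2.6
x=9: ŷ = -16 + 2.5·9 = 6.5; r = 7.3 − 6.5 = 0.8
SSE = 4 + 11.56 + 3.24 + 33.64 + 31.36 + 36 + 6.76 + 0.64 = 127.2
s = √(127.2/6) = √21.2 ≈ 4.6043

s = 4.6043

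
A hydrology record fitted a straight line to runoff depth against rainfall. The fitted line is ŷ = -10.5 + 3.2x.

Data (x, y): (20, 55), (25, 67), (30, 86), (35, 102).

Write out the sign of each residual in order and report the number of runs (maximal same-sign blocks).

3 runs

x=20: ŷ = -10.5 + 3.2·20 = 53.5; r = 55 − 53.5 = 1.5
x=25: ŷ = -10.5 + 3.2·25 = 69.5; r = 67 − 69.5 = -2.5
x=30: ŷ = -10.5 + 3.2·30 = 85.5; r = 86 − 85.5 = 0.5
x=35: ŷ = -10.5 + 3.2·35 = 101.5; r = 102 − 101.5 = 0.5
Signs: + − + +
Runs: +×1, −×1, +×2 → 3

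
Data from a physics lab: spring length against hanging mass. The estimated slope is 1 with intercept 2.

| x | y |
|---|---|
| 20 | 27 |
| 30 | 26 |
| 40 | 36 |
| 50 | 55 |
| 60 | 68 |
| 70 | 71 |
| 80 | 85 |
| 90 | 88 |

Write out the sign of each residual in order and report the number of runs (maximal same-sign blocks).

6 runs

x=20: ŷ = 2 + 20 = 22; r = 27 − 22 = 5
x=30: ŷ = 2 + 30 = 32; r = 26 − 32 = -6
x=40: ŷ = 2 + 40 = 42; r = 36 − 42 = -6
x=50: ŷ = 2 + 50 = 52; r = 55 − 52 = 3
x=60: ŷ = 2 + 60 = 62; r = 68 − 62 = 6
x=70: ŷ = 2 + 70 = 72; r = 71 − 72 = -1
x=80: ŷ = 2 + 80 = 82; r = 85 − 82 = 3
x=90: ŷ = 2 + 90 = 92; r = 88 − 92 = -4
Signs: + − − + + − + −
Runs: +×1, −×2, +×2, −×1, +×1, −×1 → 6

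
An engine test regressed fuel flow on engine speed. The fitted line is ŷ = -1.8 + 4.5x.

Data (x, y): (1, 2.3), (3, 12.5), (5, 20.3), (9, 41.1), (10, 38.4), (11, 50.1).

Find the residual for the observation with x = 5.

e = -0.4

ŷ = -1.8 + 4.5·5 = 20.7
e = 20.3 − 20.7 = -0.4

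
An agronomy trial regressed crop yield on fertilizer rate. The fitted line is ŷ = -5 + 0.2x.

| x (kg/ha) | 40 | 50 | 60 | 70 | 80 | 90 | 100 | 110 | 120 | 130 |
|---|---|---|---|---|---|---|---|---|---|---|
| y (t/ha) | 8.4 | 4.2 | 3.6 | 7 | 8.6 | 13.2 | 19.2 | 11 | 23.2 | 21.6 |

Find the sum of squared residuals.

SSE = 122.8

x=40: ŷ = -5 + 0.2·40 = 3; r = 8.4 − 3 = 5.4
x=50: ŷ = -5 + 0.2·50 = 5; r = 4.2 − 5 = -0.8
x=60: ŷ = -5 + 0.2·60 = 7; r = 3.6 − 7 = -3.4
x=70: ŷ = -5 + 0.2·70 = 9; r = 7 − 9 = -2
x=80: ŷ = -5 + 0.2·80 = 11; r = 8.6 − 11 = -2.4
x=90: ŷ = -5 + 0.2·90 = 13; r = 13.2 − 13 = 0.2
x=100: ŷ = -5 + 0.2·100 = 15; r = 19.2 − 15 = 4.2
x=110: ŷ = -5 + 0.2·110 = 17; r = 11 − 17 = -6
x=120: ŷ = -5 + 0.2·120 = 19; r = 23.2 − 19 = 4.2
x=130: ŷ = -5 + 0.2·130 = 21; r = 21.6 − 21 = 0.6
SSE = 29.16 + 0.64 + 11.56 + 4 + 5.76 + 0.04 + 17.64 + 36 + 17.64 + 0.36 = 122.8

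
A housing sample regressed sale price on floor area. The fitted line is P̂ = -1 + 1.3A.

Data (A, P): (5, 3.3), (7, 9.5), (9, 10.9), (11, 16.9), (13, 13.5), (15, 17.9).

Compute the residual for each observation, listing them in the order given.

-2.2, 1.4, 0.2, 3.6, -2.4, -0.6

A=5: P̂ = -1 + 1.3·5 = 5.5; e = 3.3 − 5.5 = -2.2
A=7: P̂ = -1 + 1.3·7 = 8.1; e = 9.5 − 8.1 = 1.4
A=9: P̂ = -1 + 1.3·9 = 10.7; e = 10.9 − 10.7 = 0.2
A=11: P̂ = -1 + 1.3·11 = 13.3; e = 16.9 − 13.3 = 3.6
A=13: P̂ = -1 + 1.3·13 = 15.9; e = 13.5 − 15.9 = -2.4
A=15: P̂ = -1 + 1.3·15 = 18.5; e = 17.9 − 18.5 = -0.6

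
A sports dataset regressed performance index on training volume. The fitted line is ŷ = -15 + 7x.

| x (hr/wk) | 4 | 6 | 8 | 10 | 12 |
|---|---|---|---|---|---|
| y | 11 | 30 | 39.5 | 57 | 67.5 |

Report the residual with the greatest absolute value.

x=4: ŷ = -15 + 7·4 = 13; e = 11 − 13 = -2
x=6: ŷ = -15 + 7·6 = 27; e = 30 − 27 = 3
x=8: ŷ = -15 + 7·8 = 41; e = 39.5 − 41 = -1.5
x=10: ŷ = -15 + 7·10 = 55; e = 57 − 55 = 2
x=12: ŷ = -15 + 7·12 = 69; e = 67.5 − 69 = -1.5
Largest |e| is 3 at x = 6, residual 3.

e = 3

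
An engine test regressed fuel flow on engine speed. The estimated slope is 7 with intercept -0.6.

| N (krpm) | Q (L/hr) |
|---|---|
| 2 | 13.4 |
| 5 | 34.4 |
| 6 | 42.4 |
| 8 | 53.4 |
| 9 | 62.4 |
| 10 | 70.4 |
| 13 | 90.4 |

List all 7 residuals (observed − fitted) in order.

N=2: ŷ = -0.6 + 7·2 = 13.4; r = 13.4 − 13.4 = 0
N=5: ŷ = -0.6 + 7·5 = 34.4; r = 34.4 − 34.4 = 0
N=6: ŷ = -0.6 + 7·6 = 41.4; r = 42.4 − 41.4 = 1
N=8: ŷ = -0.6 + 7·8 = 55.4; r = 53.4 − 55.4 = -2
N=9: ŷ = -0.6 + 7·9 = 62.4; r = 62.4 − 62.4 = 0
N=10: ŷ = -0.6 + 7·10 = 69.4; r = 70.4 − 69.4 = 1
N=13: ŷ = -0.6 + 7·13 = 90.4; r = 90.4 − 90.4 = 0

0, 0, 1, -2, 0, 1, 0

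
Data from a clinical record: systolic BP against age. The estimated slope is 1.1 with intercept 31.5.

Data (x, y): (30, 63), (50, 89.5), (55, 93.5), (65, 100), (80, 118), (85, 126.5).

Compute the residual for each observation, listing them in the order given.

-1.5, 3, 1.5, -3, -1.5, 1.5

x=30: ŷ = 31.5 + 1.1·30 = 64.5; e = 63 − 64.5 = -1.5
x=50: ŷ = 31.5 + 1.1·50 = 86.5; e = 89.5 − 86.5 = 3
x=55: ŷ = 31.5 + 1.1·55 = 92; e = 93.5 − 92 = 1.5
x=65: ŷ = 31.5 + 1.1·65 = 103; e = 100 − 103 = -3
x=80: ŷ = 31.5 + 1.1·80 = 119.5; e = 118 − 119.5 = -1.5
x=85: ŷ = 31.5 + 1.1·85 = 125; e = 126.5 − 125 = 1.5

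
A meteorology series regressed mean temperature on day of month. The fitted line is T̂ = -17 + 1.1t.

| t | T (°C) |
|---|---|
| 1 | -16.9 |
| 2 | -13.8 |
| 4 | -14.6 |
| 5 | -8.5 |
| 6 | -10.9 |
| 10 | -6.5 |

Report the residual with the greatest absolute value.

t=1: T̂ = -17 + 1.1·1 = -15.9; r = -16.9 − (-15.9) = -1
t=2: T̂ = -17 + 1.1·2 = -14.8; r = -13.8 − (-14.8) = 1
t=4: T̂ = -17 + 1.1·4 = -12.6; r = -14.6 − (-12.6) = -2
t=5: T̂ = -17 + 1.1·5 = -11.5; r = -8.5 − (-11.5) = 3
t=6: T̂ = -17 + 1.1·6 = -10.4; r = -10.9 − (-10.4) = -0.5
t=10: T̂ = -17 + 1.1·10 = -6; r = -6.5 − (-6) = -0.5
Largest |r| is 3 at t = 5, residual 3.

r = 3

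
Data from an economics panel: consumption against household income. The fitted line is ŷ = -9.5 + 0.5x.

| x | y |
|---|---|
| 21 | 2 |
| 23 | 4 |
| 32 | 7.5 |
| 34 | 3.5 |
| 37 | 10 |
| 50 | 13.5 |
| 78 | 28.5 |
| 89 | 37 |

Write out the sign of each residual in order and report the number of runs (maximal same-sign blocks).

5 runs

x=21: ŷ = -9.5 + 0.5·21 = 1; r = 2 − 1 = 1
x=23: ŷ = -9.5 + 0.5·23 = 2; r = 4 − 2 = 2
x=32: ŷ = -9.5 + 0.5·32 = 6.5; r = 7.5 − 6.5 = 1
x=34: ŷ = -9.5 + 0.5·34 = 7.5; r = 3.5 − 7.5 = -4
x=37: ŷ = -9.5 + 0.5·37 = 9; r = 10 − 9 = 1
x=50: ŷ = -9.5 + 0.5·50 = 15.5; r = 13.5 − 15.5 = -2
x=78: ŷ = -9.5 + 0.5·78 = 29.5; r = 28.5 − 29.5 = -1
x=89: ŷ = -9.5 + 0.5·89 = 35; r = 37 − 35 = 2
Signs: + + + − + − − +
Runs: +×3, −×1, +×1, −×2, +×1 → 5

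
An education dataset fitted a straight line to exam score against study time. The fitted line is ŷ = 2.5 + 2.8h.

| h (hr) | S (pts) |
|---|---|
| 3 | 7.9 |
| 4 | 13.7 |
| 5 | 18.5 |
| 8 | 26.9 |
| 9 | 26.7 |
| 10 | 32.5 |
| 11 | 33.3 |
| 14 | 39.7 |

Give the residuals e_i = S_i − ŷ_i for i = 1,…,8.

-3, 0, 2, 2, -1, 2, 0, -2

h=3: ŷ = 2.5 + 2.8·3 = 10.9; e = 7.9 − 10.9 = -3
h=4: ŷ = 2.5 + 2.8·4 = 13.7; e = 13.7 − 13.7 = 0
h=5: ŷ = 2.5 + 2.8·5 = 16.5; e = 18.5 − 16.5 = 2
h=8: ŷ = 2.5 + 2.8·8 = 24.9; e = 26.9 − 24.9 = 2
h=9: ŷ = 2.5 + 2.8·9 = 27.7; e = 26.7 − 27.7 = -1
h=10: ŷ = 2.5 + 2.8·10 = 30.5; e = 32.5 − 30.5 = 2
h=11: ŷ = 2.5 + 2.8·11 = 33.3; e = 33.3 − 33.3 = 0
h=14: ŷ = 2.5 + 2.8·14 = 41.7; e = 39.7 − 41.7 = -2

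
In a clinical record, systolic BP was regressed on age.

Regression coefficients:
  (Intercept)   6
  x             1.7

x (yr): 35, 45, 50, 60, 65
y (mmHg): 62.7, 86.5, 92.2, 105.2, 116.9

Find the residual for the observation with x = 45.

r = 4

ŷ = 6 + 1.7·45 = 82.5
r = 86.5 − 82.5 = 4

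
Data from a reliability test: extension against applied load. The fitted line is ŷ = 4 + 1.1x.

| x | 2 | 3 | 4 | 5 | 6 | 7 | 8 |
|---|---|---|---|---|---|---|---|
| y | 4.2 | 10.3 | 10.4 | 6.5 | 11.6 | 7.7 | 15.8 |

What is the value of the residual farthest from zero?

x=2: ŷ = 4 + 1.1·2 = 6.2; e = 4.2 − 6.2 = -2
x=3: ŷ = 4 + 1.1·3 = 7.3; e = 10.3 − 7.3 = 3
x=4: ŷ = 4 + 1.1·4 = 8.4; e = 10.4 − 8.4 = 2
x=5: ŷ = 4 + 1.1·5 = 9.5; e = 6.5 − 9.5 = -3
x=6: ŷ = 4 + 1.1·6 = 10.6; e = 11.6 − 10.6 = 1
x=7: ŷ = 4 + 1.1·7 = 11.7; e = 7.7 − 11.7 = -4
x=8: ŷ = 4 + 1.1·8 = 12.8; e = 15.8 − 12.8 = 3
Largest |e| is 4 at x = 7, residual -4.

e = -4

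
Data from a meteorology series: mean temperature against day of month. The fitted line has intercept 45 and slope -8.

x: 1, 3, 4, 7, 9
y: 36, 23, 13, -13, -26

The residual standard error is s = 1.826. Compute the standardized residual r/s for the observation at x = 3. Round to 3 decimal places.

1.095

ŷ = 45 − 8·3 = 21
r = 23 − 21 = 2
r/s = 2 / 1.826 = 1.095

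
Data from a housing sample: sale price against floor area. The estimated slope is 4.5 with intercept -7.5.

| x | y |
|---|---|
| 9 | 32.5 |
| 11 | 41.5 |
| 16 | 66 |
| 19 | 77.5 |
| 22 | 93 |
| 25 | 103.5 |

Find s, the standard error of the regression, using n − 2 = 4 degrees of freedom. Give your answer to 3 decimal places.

s = 1.369

x=9: ŷ = -7.5 + 4.5·9 = 33; e = 32.5 − 33 = -0.5
x=11: ŷ = -7.5 + 4.5·11 = 42; e = 41.5 − 42 = -0.5
x=16: ŷ = -7.5 + 4.5·16 = 64.5; e = 66 − 64.5 = 1.5
x=19: ŷ = -7.5 + 4.5·19 = 78; e = 77.5 − 78 = -0.5
x=22: ŷ = -7.5 + 4.5·22 = 91.5; e = 93 − 91.5 = 1.5
x=25: ŷ = -7.5 + 4.5·25 = 105; e = 103.5 − 105 = -1.5
SSE = 0.25 + 0.25 + 2.25 + 0.25 + 2.25 + 2.25 = 7.5
s = √(7.5/4) = √1.875 ≈ 1.369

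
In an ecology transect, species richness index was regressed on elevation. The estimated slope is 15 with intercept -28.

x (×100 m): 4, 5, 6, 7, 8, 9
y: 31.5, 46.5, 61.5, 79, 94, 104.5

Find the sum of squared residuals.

x=4: ŷ = -28 + 15·4 = 32; r = 31.5 − 32 = -0.5
x=5: ŷ = -28 + 15·5 = 47; r = 46.5 − 47 = -0.5
x=6: ŷ = -28 + 15·6 = 62; r = 61.5 − 62 = -0.5
x=7: ŷ = -28 + 15·7 = 77; r = 79 − 77 = 2
x=8: ŷ = -28 + 15·8 = 92; r = 94 − 92 = 2
x=9: ŷ = -28 + 15·9 = 107; r = 104.5 − 107 = -2.5
SSE = 0.25 + 0.25 + 0.25 + 4 + 4 + 6.25 = 15

SSE = 15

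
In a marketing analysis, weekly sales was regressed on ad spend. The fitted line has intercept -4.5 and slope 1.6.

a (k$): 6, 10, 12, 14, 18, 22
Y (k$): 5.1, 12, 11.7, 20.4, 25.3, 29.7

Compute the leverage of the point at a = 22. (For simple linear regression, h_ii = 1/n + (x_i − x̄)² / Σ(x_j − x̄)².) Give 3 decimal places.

h = 0.592

ā = (6 + 10 + 12 + 14 + 18 + 22)/6 = 13.6667
Σ(a − ā)² = 58.7778 + 13.4444 + 2.77778 + 0.111111 + 18.7778 + 69.4444 = 163.333
h = 1/6 + (8.33333)²/163.333 = 0.166667 + 0.42517 = 0.592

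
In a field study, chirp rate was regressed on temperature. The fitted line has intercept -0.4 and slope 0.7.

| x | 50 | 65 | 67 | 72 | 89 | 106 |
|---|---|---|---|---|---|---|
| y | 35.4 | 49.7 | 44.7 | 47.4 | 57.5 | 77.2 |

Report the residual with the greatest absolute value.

x=50: ŷ = -0.4 + 0.7·50 = 34.6; r = 35.4 − 34.6 = 0.8
x=65: ŷ = -0.4 + 0.7·65 = 45.1; r = 49.7 − 45.1 = 4.6
x=67: ŷ = -0.4 + 0.7·67 = 46.5; r = 44.7 − 46.5 = -1.8
x=72: ŷ = -0.4 + 0.7·72 = 50; r = 47.4 − 50 = -2.6
x=89: ŷ = -0.4 + 0.7·89 = 61.9; r = 57.5 − 61.9 = -4.4
x=106: ŷ = -0.4 + 0.7·106 = 73.8; r = 77.2 − 73.8 = 3.4
Largest |r| is 4.6 at x = 65, residual 4.6.

r = 4.6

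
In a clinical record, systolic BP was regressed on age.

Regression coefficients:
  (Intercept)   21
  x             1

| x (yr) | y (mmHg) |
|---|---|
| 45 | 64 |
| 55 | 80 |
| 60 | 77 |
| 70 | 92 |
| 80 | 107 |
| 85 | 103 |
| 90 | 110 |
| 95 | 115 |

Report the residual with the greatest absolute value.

x=45: ŷ = 21 + 45 = 66; r = 64 − 66 = -2
x=55: ŷ = 21 + 55 = 76; r = 80 − 76 = 4
x=60: ŷ = 21 + 60 = 81; r = 77 − 81 = -4
x=70: ŷ = 21 + 70 = 91; r = 92 − 91 = 1
x=80: ŷ = 21 + 80 = 101; r = 107 − 101 = 6
x=85: ŷ = 21 + 85 = 106; r = 103 − 106 = -3
x=90: ŷ = 21 + 90 = 111; r = 110 − 111 = -1
x=95: ŷ = 21 + 95 = 116; r = 115 − 116 = -1
Largest |r| is 6 at x = 80, residual 6.

r = 6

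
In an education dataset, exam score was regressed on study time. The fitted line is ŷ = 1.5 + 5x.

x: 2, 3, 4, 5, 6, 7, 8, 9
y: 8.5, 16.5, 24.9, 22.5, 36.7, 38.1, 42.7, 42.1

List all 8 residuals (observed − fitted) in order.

x=2: ŷ = 1.5 + 5·2 = 11.5; r = 8.5 − 11.5 = -3
x=3: ŷ = 1.5 + 5·3 = 16.5; r = 16.5 − 16.5 = 0
x=4: ŷ = 1.5 + 5·4 = 21.5; r = 24.9 − 21.5 = 3.4
x=5: ŷ = 1.5 + 5·5 = 26.5; r = 22.5 − 26.5 = -4
x=6: ŷ = 1.5 + 5·6 = 31.5; r = 36.7 − 31.5 = 5.2
x=7: ŷ = 1.5 + 5·7 = 36.5; r = 38.1 − 36.5 = 1.6
x=8: ŷ = 1.5 + 5·8 = 41.5; r = 42.7 − 41.5 = 1.2
x=9: ŷ = 1.5 + 5·9 = 46.5; r = 42.1 − 46.5 = -4.4

-3, 0, 3.4, -4, 5.2, 1.6, 1.2, -4.4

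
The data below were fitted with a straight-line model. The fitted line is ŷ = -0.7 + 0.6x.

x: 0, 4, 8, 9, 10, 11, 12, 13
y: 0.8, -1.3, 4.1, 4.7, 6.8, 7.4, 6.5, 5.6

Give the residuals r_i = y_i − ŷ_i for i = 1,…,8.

1.5, -3, 0, 0, 1.5, 1.5, 0, -1.5

x=0: ŷ = -0.7 + 0.6·0 = -0.7; r = 0.8 − (-0.7) = 1.5
x=4: ŷ = -0.7 + 0.6·4 = 1.7; r = -1.3 − 1.7 = -3
x=8: ŷ = -0.7 + 0.6·8 = 4.1; r = 4.1 − 4.1 = 0
x=9: ŷ = -0.7 + 0.6·9 = 4.7; r = 4.7 − 4.7 = 0
x=10: ŷ = -0.7 + 0.6·10 = 5.3; r = 6.8 − 5.3 = 1.5
x=11: ŷ = -0.7 + 0.6·11 = 5.9; r = 7.4 − 5.9 = 1.5
x=12: ŷ = -0.7 + 0.6·12 = 6.5; r = 6.5 − 6.5 = 0
x=13: ŷ = -0.7 + 0.6·13 = 7.1; r = 5.6 − 7.1 = -1.5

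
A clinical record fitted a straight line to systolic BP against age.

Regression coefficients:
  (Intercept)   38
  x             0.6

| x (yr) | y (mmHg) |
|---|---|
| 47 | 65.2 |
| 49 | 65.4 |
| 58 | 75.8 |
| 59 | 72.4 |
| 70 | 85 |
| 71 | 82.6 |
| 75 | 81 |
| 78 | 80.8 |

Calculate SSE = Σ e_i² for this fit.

SSE = 64

x=47: ŷ = 38 + 0.6·47 = 66.2; e = 65.2 − 66.2 = -1
x=49: ŷ = 38 + 0.6·49 = 67.4; e = 65.4 − 67.4 = -2
x=58: ŷ = 38 + 0.6·58 = 72.8; e = 75.8 − 72.8 = 3
x=59: ŷ = 38 + 0.6·59 = 73.4; e = 72.4 − 73.4 = -1
x=70: ŷ = 38 + 0.6·70 = 80; e = 85 − 80 = 5
x=71: ŷ = 38 + 0.6·71 = 80.6; e = 82.6 − 80.6 = 2
x=75: ŷ = 38 + 0.6·75 = 83; e = 81 − 83 = -2
x=78: ŷ = 38 + 0.6·78 = 84.8; e = 80.8 − 84.8 = -4
SSE = 1 + 4 + 9 + 1 + 25 + 4 + 4 + 16 = 64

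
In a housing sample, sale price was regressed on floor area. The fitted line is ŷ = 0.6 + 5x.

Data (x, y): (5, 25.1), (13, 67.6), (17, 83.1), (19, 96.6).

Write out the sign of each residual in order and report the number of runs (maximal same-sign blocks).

4 runs

x=5: ŷ = 0.6 + 5·5 = 25.6; r = 25.1 − 25.6 = -0.5
x=13: ŷ = 0.6 + 5·13 = 65.6; r = 67.6 − 65.6 = 2
x=17: ŷ = 0.6 + 5·17 = 85.6; r = 83.1 − 85.6 = -2.5
x=19: ŷ = 0.6 + 5·19 = 95.6; r = 96.6 − 95.6 = 1
Signs: − + − +
Runs: −×1, +×1, −×1, +×1 → 4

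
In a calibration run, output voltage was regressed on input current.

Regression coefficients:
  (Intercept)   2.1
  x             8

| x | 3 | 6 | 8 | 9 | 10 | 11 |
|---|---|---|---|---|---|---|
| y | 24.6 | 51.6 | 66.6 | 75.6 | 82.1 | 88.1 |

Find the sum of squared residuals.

SSE = 11

x=3: ŷ = 2.1 + 8·3 = 26.1; r = 24.6 − 26.1 = -1.5
x=6: ŷ = 2.1 + 8·6 = 50.1; r = 51.6 − 50.1 = 1.5
x=8: ŷ = 2.1 + 8·8 = 66.1; r = 66.6 − 66.1 = 0.5
x=9: ŷ = 2.1 + 8·9 = 74.1; r = 75.6 − 74.1 = 1.5
x=10: ŷ = 2.1 + 8·10 = 82.1; r = 82.1 − 82.1 = 0
x=11: ŷ = 2.1 + 8·11 = 90.1; r = 88.1 − 90.1 = -2
SSE = 2.25 + 2.25 + 0.25 + 2.25 + 0 + 4 = 11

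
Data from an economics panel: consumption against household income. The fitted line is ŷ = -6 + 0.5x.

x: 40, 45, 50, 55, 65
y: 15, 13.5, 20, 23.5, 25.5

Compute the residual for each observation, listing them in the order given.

1, -3, 1, 2, -1

x=40: ŷ = -6 + 0.5·40 = 14; e = 15 − 14 = 1
x=45: ŷ = -6 + 0.5·45 = 16.5; e = 13.5 − 16.5 = -3
x=50: ŷ = -6 + 0.5·50 = 19; e = 20 − 19 = 1
x=55: ŷ = -6 + 0.5·55 = 21.5; e = 23.5 − 21.5 = 2
x=65: ŷ = -6 + 0.5·65 = 26.5; e = 25.5 − 26.5 = -1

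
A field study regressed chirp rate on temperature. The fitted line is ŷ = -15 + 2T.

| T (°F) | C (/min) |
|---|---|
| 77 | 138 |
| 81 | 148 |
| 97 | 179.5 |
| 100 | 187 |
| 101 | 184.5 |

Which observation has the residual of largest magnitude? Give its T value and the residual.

T=77: ŷ = -15 + 2·77 = 139; e = 138 − 139 = -1
T=81: ŷ = -15 + 2·81 = 147; e = 148 − 147 = 1
T=97: ŷ = -15 + 2·97 = 179; e = 179.5 − 179 = 0.5
T=100: ŷ = -15 + 2·100 = 185; e = 187 − 185 = 2
T=101: ŷ = -15 + 2·101 = 187; e = 184.5 − 187 = -2.5
Largest |e| is 2.5 at T = 101, residual -2.5.

T = 101, e = -2.5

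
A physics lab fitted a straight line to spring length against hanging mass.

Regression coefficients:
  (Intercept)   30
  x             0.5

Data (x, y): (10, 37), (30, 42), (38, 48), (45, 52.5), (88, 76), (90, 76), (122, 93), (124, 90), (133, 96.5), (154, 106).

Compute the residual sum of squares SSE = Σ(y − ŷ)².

SSE = 28

x=10: ŷ = 30 + 0.5·10 = 35; r = 37 − 35 = 2
x=30: ŷ = 30 + 0.5·30 = 45; r = 42 − 45 = -3
x=38: ŷ = 30 + 0.5·38 = 49; r = 48 − 49 = -1
x=45: ŷ = 30 + 0.5·45 = 52.5; r = 52.5 − 52.5 = 0
x=88: ŷ = 30 + 0.5·88 = 74; r = 76 − 74 = 2
x=90: ŷ = 30 + 0.5·90 = 75; r = 76 − 75 = 1
x=122: ŷ = 30 + 0.5·122 = 91; r = 93 − 91 = 2
x=124: ŷ = 30 + 0.5·124 = 92; r = 90 − 92 = -2
x=133: ŷ = 30 + 0.5·133 = 96.5; r = 96.5 − 96.5 = 0
x=154: ŷ = 30 + 0.5·154 = 107; r = 106 − 107 = -1
SSE = 4 + 9 + 1 + 0 + 4 + 1 + 4 + 4 + 0 + 1 = 28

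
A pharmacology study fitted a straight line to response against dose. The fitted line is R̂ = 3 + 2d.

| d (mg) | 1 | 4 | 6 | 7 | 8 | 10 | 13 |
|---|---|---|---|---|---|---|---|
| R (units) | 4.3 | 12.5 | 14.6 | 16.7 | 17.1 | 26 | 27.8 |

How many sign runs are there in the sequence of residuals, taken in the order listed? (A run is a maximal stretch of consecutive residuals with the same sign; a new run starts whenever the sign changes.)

d=1: R̂ = 3 + 2·1 = 5; e = 4.3 − 5 = -0.7
d=4: R̂ = 3 + 2·4 = 11; e = 12.5 − 11 = 1.5
d=6: R̂ = 3 + 2·6 = 15; e = 14.6 − 15 = -0.4
d=7: R̂ = 3 + 2·7 = 17; e = 16.7 − 17 = -0.3
d=8: R̂ = 3 + 2·8 = 19; e = 17.1 − 19 = -1.9
d=10: R̂ = 3 + 2·10 = 23; e = 26 − 23 = 3
d=13: R̂ = 3 + 2·13 = 29; e = 27.8 − 29 = -1.2
Signs: − + − − − + −
Runs: −×1, +×1, −×3, +×1, −×1 → 5

5 runs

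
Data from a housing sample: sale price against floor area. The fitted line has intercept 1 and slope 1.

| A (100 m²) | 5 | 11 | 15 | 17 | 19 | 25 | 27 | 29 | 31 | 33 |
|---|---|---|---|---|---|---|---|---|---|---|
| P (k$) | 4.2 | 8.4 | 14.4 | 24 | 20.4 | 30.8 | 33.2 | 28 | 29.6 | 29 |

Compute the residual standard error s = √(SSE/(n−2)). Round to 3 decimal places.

s = 4.180

A=5: P̂ = 1 + 5 = 6; r = 4.2 − 6 = -1.8
A=11: P̂ = 1 + 11 = 12; r = 8.4 − 12 = -3.6
A=15: P̂ = 1 + 15 = 16; r = 14.4 − 16 = -1.6
A=17: P̂ = 1 + 17 = 18; r = 24 − 18 = 6
A=19: P̂ = 1 + 19 = 20; r = 20.4 − 20 = 0.4
A=25: P̂ = 1 + 25 = 26; r = 30.8 − 26 = 4.8
A=27: P̂ = 1 + 27 = 28; r = 33.2 − 28 = 5.2
A=29: P̂ = 1 + 29 = 30; r = 28 − 30 = -2
A=31: P̂ = 1 + 31 = 32; r = 29.6 − 32 = -2.4
A=33: P̂ = 1 + 33 = 34; r = 29 − 34 = -5
SSE = 3.24 + 12.96 + 2.56 + 36 + 0.16 + 23.04 + 27.04 + 4 + 5.76 + 25 = 139.76
s = √(139.76/8) = √17.47 ≈ 4.180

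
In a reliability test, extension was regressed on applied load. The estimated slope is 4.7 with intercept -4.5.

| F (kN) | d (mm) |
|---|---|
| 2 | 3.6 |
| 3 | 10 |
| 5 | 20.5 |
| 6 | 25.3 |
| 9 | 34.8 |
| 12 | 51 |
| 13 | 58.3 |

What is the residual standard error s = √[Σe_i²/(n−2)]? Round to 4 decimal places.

s = 1.9677

F=2: d̂ = -4.5 + 4.7·2 = 4.9; e = 3.6 − 4.9 = -1.3
F=3: d̂ = -4.5 + 4.7·3 = 9.6; e = 10 − 9.6 = 0.4
F=5: d̂ = -4.5 + 4.7·5 = 19; e = 20.5 − 19 = 1.5
F=6: d̂ = -4.5 + 4.7·6 = 23.7; e = 25.3 − 23.7 = 1.6
F=9: d̂ = -4.5 + 4.7·9 = 37.8; e = 34.8 − 37.8 = -3
F=12: d̂ = -4.5 + 4.7·12 = 51.9; e = 51 − 51.9 = -0.9
F=13: d̂ = -4.5 + 4.7·13 = 56.6; e = 58.3 − 56.6 = 1.7
SSE = 1.69 + 0.16 + 2.25 + 2.56 + 9 + 0.81 + 2.89 = 19.36
s = √(19.36/5) = √3.872 ≈ 1.9677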